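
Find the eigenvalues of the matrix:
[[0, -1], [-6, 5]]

Characteristic equation: det(A - λI) = 0
λ² - (trace)λ + (det) = 0
trace = 0 + 5 = 5, det = (0)(5) - (-1)(-6) = -6
λ² - (5)λ + (-6) = 0
λ = (5 ± √((5)² - 4·(-6))) / 2 = (5 ± √49) / 2
Solving: λ = -1, 6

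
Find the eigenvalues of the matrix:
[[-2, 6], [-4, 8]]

Characteristic equation: det(A - λI) = 0
λ² - (trace)λ + (det) = 0
trace = -2 + 8 = 6, det = (-2)(8) - (6)(-4) = 8
λ² - (6)λ + (8) = 0
λ = (6 ± √((6)² - 4·(8))) / 2 = (6 ± √4) / 2
Solving: λ = 2, 4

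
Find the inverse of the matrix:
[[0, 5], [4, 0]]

For [[a,b],[c,d]], inverse = (1/det)·[[d,-b],[-c,a]]
det = (0)(0) - (5)(4) = 0 - 20 = -20
Inverse = (1/-20)·[[0, -5], [-4, 0]]
= [[0, 1/4], [1/5, 0]]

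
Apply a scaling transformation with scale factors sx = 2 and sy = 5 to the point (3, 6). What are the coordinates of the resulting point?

Scaling matrix:
[[2, 0], [0, 5]]
Result: (3 × 2, 6 × 5) = (6, 30)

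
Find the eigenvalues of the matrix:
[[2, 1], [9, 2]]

Characteristic equation: det(A - λI) = 0
λ² - (trace)λ + (det) = 0
trace = 2 + 2 = 4, det = (2)(2) - (1)(9) = -5
λ² - (4)λ + (-5) = 0
λ = (4 ± √((4)² - 4·(-5))) / 2 = (4 ± √36) / 2
Solving: λ = -1, 5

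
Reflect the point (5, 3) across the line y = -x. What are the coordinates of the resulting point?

Reflection across line y = -x: (5, 3) → (-3, -5)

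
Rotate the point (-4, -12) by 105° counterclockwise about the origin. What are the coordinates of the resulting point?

Rotation matrix for 105°: [[cos 105°, -sin 105°], [sin 105°, cos 105°]] ≈ [[-0.258819, -0.965926], [0.965926, -0.258819]]
[[-0.258819, -0.965926], [0.965926, -0.258819]] × [-4, -12]ᵀ ≈ [12.6264, -0.7579]ᵀ
Result: (12.6264, -0.7579)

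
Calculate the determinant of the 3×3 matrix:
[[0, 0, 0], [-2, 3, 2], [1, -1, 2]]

Expansion along first row:
det = 0·det([[3,2],[-1,2]]) - 0·det([[-2,2],[1,2]]) + 0·det([[-2,3],[1,-1]])
    = 0·(3·2 - 2·-1) - 0·(-2·2 - 2·1) + 0·(-2·-1 - 3·1)
    = 0·8 - 0·-6 + 0·-1
    = 0 + 0 + 0 = 0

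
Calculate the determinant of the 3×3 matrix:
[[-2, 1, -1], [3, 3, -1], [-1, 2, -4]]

Expansion along first row:
det = -2·det([[3,-1],[2,-4]]) - 1·det([[3,-1],[-1,-4]]) + -1·det([[3,3],[-1,2]])
    = -2·(3·-4 - -1·2) - 1·(3·-4 - -1·-1) + -1·(3·2 - 3·-1)
    = -2·-10 - 1·-13 + -1·9
    = 20 + 13 + -9 = 24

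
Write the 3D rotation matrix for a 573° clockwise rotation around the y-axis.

Rotation matrix for clockwise 573° around y-axis:
A clockwise rotation by 573° is a counterclockwise rotation by -573°.
cos(-573°) = -0.8387, sin(-573°) = 0.5446
Result: [[-0.8387, 0, 0.5446], [0, 1, 0], [-0.5446, 0, -0.8387]]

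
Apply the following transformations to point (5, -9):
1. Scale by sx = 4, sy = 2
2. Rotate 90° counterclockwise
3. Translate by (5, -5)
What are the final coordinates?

Step 1: Scale → (20, -18)
Step 2: Rotate 90° → (18, 20)
Step 3: Translate → (23, 15)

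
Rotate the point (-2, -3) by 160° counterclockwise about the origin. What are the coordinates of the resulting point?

Rotation matrix for 160°: [[cos 160°, -sin 160°], [sin 160°, cos 160°]] ≈ [[-0.939693, -0.342020], [0.342020, -0.939693]]
[[-0.939693, -0.342020], [0.342020, -0.939693]] × [-2, -3]ᵀ ≈ [2.9054, 2.1350]ᵀ
Result: (2.9054, 2.1350)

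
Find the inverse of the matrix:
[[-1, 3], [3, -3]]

For [[a,b],[c,d]], inverse = (1/det)·[[d,-b],[-c,a]]
det = (-1)(-3) - (3)(3) = 3 - 9 = -6
Inverse = (1/-6)·[[-3, -3], [-3, -1]]
= [[1/2, 1/2], [1/2, 1/6]]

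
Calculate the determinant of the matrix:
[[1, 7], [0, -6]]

For a 2×2 matrix [[a, b], [c, d]], det = ad - bc
det = (1)(-6) - (7)(0) = -6 - 0 = -6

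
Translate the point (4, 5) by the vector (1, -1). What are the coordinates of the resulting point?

Translation by (1, -1) (homogeneous matrix [[1, 0, 1], [0, 1, -1], [0, 0, 1]]):
x' = 4 + 1 = 5
y' = 5 + -1 = 4
Result: (5, 4)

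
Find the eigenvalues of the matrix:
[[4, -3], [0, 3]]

Characteristic equation: det(A - λI) = 0
λ² - (trace)λ + (det) = 0
trace = 4 + 3 = 7, det = (4)(3) - (-3)(0) = 12
λ² - (7)λ + (12) = 0
λ = (7 ± √((7)² - 4·(12))) / 2 = (7 ± √1) / 2
Solving: λ = 3, 4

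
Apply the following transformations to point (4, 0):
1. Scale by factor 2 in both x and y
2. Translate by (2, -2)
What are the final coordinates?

Step 1: Scale (4, 0) by 2 → (8, 0)
Step 2: Translate by (2, -2) → (10, -2)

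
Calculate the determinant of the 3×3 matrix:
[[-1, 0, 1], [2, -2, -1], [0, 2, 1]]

Expansion along first row:
det = -1·det([[-2,-1],[2,1]]) - 0·det([[2,-1],[0,1]]) + 1·det([[2,-2],[0,2]])
    = -1·(-2·1 - -1·2) - 0·(2·1 - -1·0) + 1·(2·2 - -2·0)
    = -1·0 - 0·2 + 1·4
    = 0 + 0 + 4 = 4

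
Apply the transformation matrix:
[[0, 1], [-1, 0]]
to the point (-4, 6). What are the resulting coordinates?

Matrix multiplication:
[[0, 1], [-1, 0]] × [-4, 6]ᵀ
= [(0)(-4) + (1)(6), (-1)(-4) + (0)(6)]ᵀ
= [6, 4]ᵀ
Result: (6, 4)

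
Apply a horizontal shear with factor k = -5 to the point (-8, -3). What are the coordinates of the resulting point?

Shear matrix for horizontal shear with factor k = -5:
[[1, -5], [0, 1]]
Result: (-8, -3) → (7, -3)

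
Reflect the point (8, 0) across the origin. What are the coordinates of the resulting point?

Reflection across origin: (8, 0) → (-8, 0)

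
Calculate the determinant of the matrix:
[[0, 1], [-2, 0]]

For a 2×2 matrix [[a, b], [c, d]], det = ad - bc
det = (0)(0) - (1)(-2) = 0 - -2 = 2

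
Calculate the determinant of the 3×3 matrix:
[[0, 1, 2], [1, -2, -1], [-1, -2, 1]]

Expansion along first row:
det = 0·det([[-2,-1],[-2,1]]) - 1·det([[1,-1],[-1,1]]) + 2·det([[1,-2],[-1,-2]])
    = 0·(-2·1 - -1·-2) - 1·(1·1 - -1·-1) + 2·(1·-2 - -2·-1)
    = 0·-4 - 1·0 + 2·-4
    = 0 + 0 + -8 = -8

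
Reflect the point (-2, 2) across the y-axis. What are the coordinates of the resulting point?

Reflection across y-axis: (-2, 2) → (2, 2)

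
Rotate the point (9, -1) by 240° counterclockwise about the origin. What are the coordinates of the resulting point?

Rotation matrix for 240°: [[cos 240°, -sin 240°], [sin 240°, cos 240°]] ≈ [[-0.500000, 0.866025], [-0.866025, -0.500000]]
[[-0.500000, 0.866025], [-0.866025, -0.500000]] × [9, -1]ᵀ ≈ [-5.3660, -7.2942]ᵀ
Result: (-5.3660, -7.2942)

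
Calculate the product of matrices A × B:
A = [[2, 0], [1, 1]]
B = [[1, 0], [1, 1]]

Matrix multiplication:
C[0][0] = 2×1 + 0×1 = 2
C[0][1] = 2×0 + 0×1 = 0
C[1][0] = 1×1 + 1×1 = 2
C[1][1] = 1×0 + 1×1 = 1
Result: [[2, 0], [2, 1]]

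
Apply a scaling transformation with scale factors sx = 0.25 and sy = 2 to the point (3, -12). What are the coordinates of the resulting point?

Scaling matrix:
[[0.25, 0], [0, 2]]
Result: (3 × 0.25, -12 × 2) = (0.75, -24)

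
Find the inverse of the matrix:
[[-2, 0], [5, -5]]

For [[a,b],[c,d]], inverse = (1/det)·[[d,-b],[-c,a]]
det = (-2)(-5) - (0)(5) = 10 - 0 = 10
Inverse = (1/10)·[[-5, 0], [-5, -2]]
= [[-1/2, 0], [-1/2, -1/5]]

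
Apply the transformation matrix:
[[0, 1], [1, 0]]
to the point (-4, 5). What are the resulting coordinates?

Matrix multiplication:
[[0, 1], [1, 0]] × [-4, 5]ᵀ
= [(0)(-4) + (1)(5), (1)(-4) + (0)(5)]ᵀ
= [5, -4]ᵀ
Result: (5, -4)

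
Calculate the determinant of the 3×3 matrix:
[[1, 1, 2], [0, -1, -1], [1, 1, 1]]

Expansion along first row:
det = 1·det([[-1,-1],[1,1]]) - 1·det([[0,-1],[1,1]]) + 2·det([[0,-1],[1,1]])
    = 1·(-1·1 - -1·1) - 1·(0·1 - -1·1) + 2·(0·1 - -1·1)
    = 1·0 - 1·1 + 2·1
    = 0 + -1 + 2 = 1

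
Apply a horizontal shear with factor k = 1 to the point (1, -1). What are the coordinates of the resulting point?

Shear matrix for horizontal shear with factor k = 1:
[[1, 1], [0, 1]]
Result: (1, -1) → (0, -1)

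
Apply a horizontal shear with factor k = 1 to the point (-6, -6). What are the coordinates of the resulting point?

Shear matrix for horizontal shear with factor k = 1:
[[1, 1], [0, 1]]
Result: (-6, -6) → (-12, -6)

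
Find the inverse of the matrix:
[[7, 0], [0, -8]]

For [[a,b],[c,d]], inverse = (1/det)·[[d,-b],[-c,a]]
det = (7)(-8) - (0)(0) = -56 - 0 = -56
Inverse = (1/-56)·[[-8, 0], [0, 7]]
= [[1/7, 0], [0, -1/8]]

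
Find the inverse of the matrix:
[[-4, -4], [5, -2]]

For [[a,b],[c,d]], inverse = (1/det)·[[d,-b],[-c,a]]
det = (-4)(-2) - (-4)(5) = 8 - -20 = 28
Inverse = (1/28)·[[-2, 4], [-5, -4]]
= [[-1/14, 1/7], [-5/28, -1/7]]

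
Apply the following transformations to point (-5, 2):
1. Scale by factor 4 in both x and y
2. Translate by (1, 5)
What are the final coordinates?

Step 1: Scale (-5, 2) by 4 → (-20, 8)
Step 2: Translate by (1, 5) → (-19, 13)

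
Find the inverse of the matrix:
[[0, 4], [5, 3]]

For [[a,b],[c,d]], inverse = (1/det)·[[d,-b],[-c,a]]
det = (0)(3) - (4)(5) = 0 - 20 = -20
Inverse = (1/-20)·[[3, -4], [-5, 0]]
= [[-3/20, 1/5], [1/4, 0]]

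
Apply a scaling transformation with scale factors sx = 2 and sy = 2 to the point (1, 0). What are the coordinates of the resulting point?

Scaling matrix:
[[2, 0], [0, 2]]
Result: (1 × 2, 0 × 2) = (2, 0)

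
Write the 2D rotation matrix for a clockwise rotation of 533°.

Rotation matrix formula: [[cos θ, -sin θ], [sin θ, cos θ]]
A clockwise rotation by 533° is equivalent to a counterclockwise rotation by -533°.
For θ = -533°:
cos(-533°) = -0.9925
sin(-533°) = -0.1219
Result: [[-0.9925, 0.1219], [-0.1219, -0.9925]]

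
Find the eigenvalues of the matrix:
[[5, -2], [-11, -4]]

Characteristic equation: det(A - λI) = 0
λ² - (trace)λ + (det) = 0
trace = 5 + -4 = 1, det = (5)(-4) - (-2)(-11) = -42
λ² - (1)λ + (-42) = 0
λ = (1 ± √((1)² - 4·(-42))) / 2 = (1 ± √169) / 2
Solving: λ = -6, 7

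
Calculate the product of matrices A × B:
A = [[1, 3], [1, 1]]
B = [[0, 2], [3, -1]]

Matrix multiplication:
C[0][0] = 1×0 + 3×3 = 9
C[0][1] = 1×2 + 3×-1 = -1
C[1][0] = 1×0 + 1×3 = 3
C[1][1] = 1×2 + 1×-1 = 1
Result: [[9, -1], [3, 1]]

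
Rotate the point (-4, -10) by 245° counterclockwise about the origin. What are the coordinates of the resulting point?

Rotation matrix for 245°: [[cos 245°, -sin 245°], [sin 245°, cos 245°]] ≈ [[-0.422618, 0.906308], [-0.906308, -0.422618]]
[[-0.422618, 0.906308], [-0.906308, -0.422618]] × [-4, -10]ᵀ ≈ [-7.3726, 7.8514]ᵀ
Result: (-7.3726, 7.8514)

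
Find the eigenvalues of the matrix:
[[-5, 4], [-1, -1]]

Characteristic equation: det(A - λI) = 0
λ² - (trace)λ + (det) = 0
trace = -5 + -1 = -6, det = (-5)(-1) - (4)(-1) = 9
λ² - (-6)λ + (9) = 0
λ = (-6 ± √((-6)² - 4·(9))) / 2 = (-6 ± √0) / 2
Solving: λ = -3, -3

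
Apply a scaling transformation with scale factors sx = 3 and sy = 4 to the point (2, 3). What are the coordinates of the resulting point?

Scaling matrix:
[[3, 0], [0, 4]]
Result: (2 × 3, 3 × 4) = (6, 12)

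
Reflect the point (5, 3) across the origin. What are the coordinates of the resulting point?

Reflection across origin: (5, 3) → (-5, -3)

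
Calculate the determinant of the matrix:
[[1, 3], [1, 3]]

For a 2×2 matrix [[a, b], [c, d]], det = ad - bc
det = (1)(3) - (3)(1) = 3 - 3 = 0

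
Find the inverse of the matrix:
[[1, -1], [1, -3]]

For [[a,b],[c,d]], inverse = (1/det)·[[d,-b],[-c,a]]
det = (1)(-3) - (-1)(1) = -3 - -1 = -2
Inverse = (1/-2)·[[-3, 1], [-1, 1]]
= [[3/2, -1/2], [1/2, -1/2]]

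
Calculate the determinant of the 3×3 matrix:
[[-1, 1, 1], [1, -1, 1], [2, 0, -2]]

Expansion along first row:
det = -1·det([[-1,1],[0,-2]]) - 1·det([[1,1],[2,-2]]) + 1·det([[1,-1],[2,0]])
    = -1·(-1·-2 - 1·0) - 1·(1·-2 - 1·2) + 1·(1·0 - -1·2)
    = -1·2 - 1·-4 + 1·2
    = -2 + 4 + 2 = 4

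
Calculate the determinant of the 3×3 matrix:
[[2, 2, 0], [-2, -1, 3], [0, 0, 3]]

Expansion along first row:
det = 2·det([[-1,3],[0,3]]) - 2·det([[-2,3],[0,3]]) + 0·det([[-2,-1],[0,0]])
    = 2·(-1·3 - 3·0) - 2·(-2·3 - 3·0) + 0·(-2·0 - -1·0)
    = 2·-3 - 2·-6 + 0·0
    = -6 + 12 + 0 = 6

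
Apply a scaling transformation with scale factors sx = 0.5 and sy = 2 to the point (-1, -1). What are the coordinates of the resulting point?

Scaling matrix:
[[0.50, 0], [0, 2]]
Result: (-1 × 0.5, -1 × 2) = (-0.5, -2)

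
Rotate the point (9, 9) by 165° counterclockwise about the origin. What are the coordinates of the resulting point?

Rotation matrix for 165°: [[cos 165°, -sin 165°], [sin 165°, cos 165°]] ≈ [[-0.965926, -0.258819], [0.258819, -0.965926]]
[[-0.965926, -0.258819], [0.258819, -0.965926]] × [9, 9]ᵀ ≈ [-11.0227, -6.3640]ᵀ
Result: (-11.0227, -6.3640)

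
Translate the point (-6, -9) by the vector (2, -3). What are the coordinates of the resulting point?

Translation by (2, -3) (homogeneous matrix [[1, 0, 2], [0, 1, -3], [0, 0, 1]]):
x' = -6 + 2 = -4
y' = -9 + -3 = -12
Result: (-4, -12)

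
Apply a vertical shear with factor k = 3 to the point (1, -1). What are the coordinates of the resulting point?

Shear matrix for vertical shear with factor k = 3:
[[1, 0], [3, 1]]
Result: (1, -1) → (1, 2)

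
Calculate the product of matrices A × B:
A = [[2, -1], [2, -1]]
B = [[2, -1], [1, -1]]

Matrix multiplication:
C[0][0] = 2×2 + -1×1 = 3
C[0][1] = 2×-1 + -1×-1 = -1
C[1][0] = 2×2 + -1×1 = 3
C[1][1] = 2×-1 + -1×-1 = -1
Result: [[3, -1], [3, -1]]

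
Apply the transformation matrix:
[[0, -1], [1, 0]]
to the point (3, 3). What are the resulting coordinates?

Matrix multiplication:
[[0, -1], [1, 0]] × [3, 3]ᵀ
= [(0)(3) + (-1)(3), (1)(3) + (0)(3)]ᵀ
= [-3, 3]ᵀ
Result: (-3, 3)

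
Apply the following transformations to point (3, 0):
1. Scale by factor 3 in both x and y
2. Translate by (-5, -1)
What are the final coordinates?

Step 1: Scale (3, 0) by 3 → (9, 0)
Step 2: Translate by (-5, -1) → (4, -1)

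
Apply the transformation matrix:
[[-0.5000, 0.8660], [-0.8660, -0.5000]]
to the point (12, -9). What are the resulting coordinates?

Matrix multiplication:
[[-0.5000, 0.8660], [-0.8660, -0.5000]] × [12, -9]ᵀ
= [(-0.5000)(12) + (0.8660)(-9), (-0.8660)(12) + (-0.5000)(-9)]ᵀ
= [-13.7940, -5.8920]ᵀ
Result: (-13.7940, -5.8920)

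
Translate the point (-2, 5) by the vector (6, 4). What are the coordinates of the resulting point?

Translation by (6, 4) (homogeneous matrix [[1, 0, 6], [0, 1, 4], [0, 0, 1]]):
x' = -2 + 6 = 4
y' = 5 + 4 = 9
Result: (4, 9)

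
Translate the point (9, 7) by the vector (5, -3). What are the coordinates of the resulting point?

Translation by (5, -3) (homogeneous matrix [[1, 0, 5], [0, 1, -3], [0, 0, 1]]):
x' = 9 + 5 = 14
y' = 7 + -3 = 4
Result: (14, 4)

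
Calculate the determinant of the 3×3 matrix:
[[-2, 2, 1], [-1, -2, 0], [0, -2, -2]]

Expansion along first row:
det = -2·det([[-2,0],[-2,-2]]) - 2·det([[-1,0],[0,-2]]) + 1·det([[-1,-2],[0,-2]])
    = -2·(-2·-2 - 0·-2) - 2·(-1·-2 - 0·0) + 1·(-1·-2 - -2·0)
    = -2·4 - 2·2 + 1·2
    = -8 + -4 + 2 = -10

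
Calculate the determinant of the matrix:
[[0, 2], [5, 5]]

For a 2×2 matrix [[a, b], [c, d]], det = ad - bc
det = (0)(5) - (2)(5) = 0 - 10 = -10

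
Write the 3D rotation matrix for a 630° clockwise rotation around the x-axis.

Rotation matrix for clockwise 630° around x-axis:
A clockwise rotation by 630° is a counterclockwise rotation by -630°.
cos(-630°) = 0, sin(-630°) = 1
Result: [[1, 0, 0], [0, 0, -1], [0, 1, 0]]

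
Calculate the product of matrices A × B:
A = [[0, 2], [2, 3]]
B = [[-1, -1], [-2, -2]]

Matrix multiplication:
C[0][0] = 0×-1 + 2×-2 = -4
C[0][1] = 0×-1 + 2×-2 = -4
C[1][0] = 2×-1 + 3×-2 = -8
C[1][1] = 2×-1 + 3×-2 = -8
Result: [[-4, -4], [-8, -8]]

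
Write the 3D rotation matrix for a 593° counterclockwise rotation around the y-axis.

Rotation matrix for counterclockwise 593° around y-axis:
cos(593°) = -0.6018, sin(593°) = -0.7986
Result: [[-0.6018, 0, -0.7986], [0, 1, 0], [0.7986, 0, -0.6018]]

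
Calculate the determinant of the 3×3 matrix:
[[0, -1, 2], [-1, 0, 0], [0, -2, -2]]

Expansion along first row:
det = 0·det([[0,0],[-2,-2]]) - -1·det([[-1,0],[0,-2]]) + 2·det([[-1,0],[0,-2]])
    = 0·(0·-2 - 0·-2) - -1·(-1·-2 - 0·0) + 2·(-1·-2 - 0·0)
    = 0·0 - -1·2 + 2·2
    = 0 + 2 + 4 = 6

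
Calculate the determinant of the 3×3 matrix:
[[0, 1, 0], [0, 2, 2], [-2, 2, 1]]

Expansion along first row:
det = 0·det([[2,2],[2,1]]) - 1·det([[0,2],[-2,1]]) + 0·det([[0,2],[-2,2]])
    = 0·(2·1 - 2·2) - 1·(0·1 - 2·-2) + 0·(0·2 - 2·-2)
    = 0·-2 - 1·4 + 0·4
    = 0 + -4 + 0 = -4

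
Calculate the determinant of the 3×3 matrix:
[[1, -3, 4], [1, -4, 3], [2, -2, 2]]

Expansion along first row:
det = 1·det([[-4,3],[-2,2]]) - -3·det([[1,3],[2,2]]) + 4·det([[1,-4],[2,-2]])
    = 1·(-4·2 - 3·-2) - -3·(1·2 - 3·2) + 4·(1·-2 - -4·2)
    = 1·-2 - -3·-4 + 4·6
    = -2 + -12 + 24 = 10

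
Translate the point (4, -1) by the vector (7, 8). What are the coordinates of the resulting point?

Translation by (7, 8) (homogeneous matrix [[1, 0, 7], [0, 1, 8], [0, 0, 1]]):
x' = 4 + 7 = 11
y' = -1 + 8 = 7
Result: (11, 7)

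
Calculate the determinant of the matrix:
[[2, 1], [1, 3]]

For a 2×2 matrix [[a, b], [c, d]], det = ad - bc
det = (2)(3) - (1)(1) = 6 - 1 = 5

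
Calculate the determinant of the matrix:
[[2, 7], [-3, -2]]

For a 2×2 matrix [[a, b], [c, d]], det = ad - bc
det = (2)(-2) - (7)(-3) = -4 - -21 = 17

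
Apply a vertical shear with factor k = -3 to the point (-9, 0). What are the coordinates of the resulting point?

Shear matrix for vertical shear with factor k = -3:
[[1, 0], [-3, 1]]
Result: (-9, 0) → (-9, 27)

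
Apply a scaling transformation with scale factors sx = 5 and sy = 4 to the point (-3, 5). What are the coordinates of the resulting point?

Scaling matrix:
[[5, 0], [0, 4]]
Result: (-3 × 5, 5 × 4) = (-15, 20)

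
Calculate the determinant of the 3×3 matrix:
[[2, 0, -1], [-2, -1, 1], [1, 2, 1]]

Expansion along first row:
det = 2·det([[-1,1],[2,1]]) - 0·det([[-2,1],[1,1]]) + -1·det([[-2,-1],[1,2]])
    = 2·(-1·1 - 1·2) - 0·(-2·1 - 1·1) + -1·(-2·2 - -1·1)
    = 2·-3 - 0·-3 + -1·-3
    = -6 + 0 + 3 = -3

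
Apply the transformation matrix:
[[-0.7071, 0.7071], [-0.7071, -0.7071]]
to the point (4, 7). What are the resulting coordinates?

Matrix multiplication:
[[-0.7071, 0.7071], [-0.7071, -0.7071]] × [4, 7]ᵀ
= [(-0.7071)(4) + (0.7071)(7), (-0.7071)(4) + (-0.7071)(7)]ᵀ
= [2.1213, -7.7781]ᵀ
Result: (2.1213, -7.7781)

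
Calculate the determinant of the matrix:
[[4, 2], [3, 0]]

For a 2×2 matrix [[a, b], [c, d]], det = ad - bc
det = (4)(0) - (2)(3) = 0 - 6 = -6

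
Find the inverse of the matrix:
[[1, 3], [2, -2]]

For [[a,b],[c,d]], inverse = (1/det)·[[d,-b],[-c,a]]
det = (1)(-2) - (3)(2) = -2 - 6 = -8
Inverse = (1/-8)·[[-2, -3], [-2, 1]]
= [[1/4, 3/8], [1/4, -1/8]]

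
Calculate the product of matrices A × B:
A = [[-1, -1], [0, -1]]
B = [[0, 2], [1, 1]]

Matrix multiplication:
C[0][0] = -1×0 + -1×1 = -1
C[0][1] = -1×2 + -1×1 = -3
C[1][0] = 0×0 + -1×1 = -1
C[1][1] = 0×2 + -1×1 = -1
Result: [[-1, -3], [-1, -1]]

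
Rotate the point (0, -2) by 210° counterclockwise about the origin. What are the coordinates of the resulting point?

Rotation matrix for 210°: [[cos 210°, -sin 210°], [sin 210°, cos 210°]] ≈ [[-0.866025, 0.500000], [-0.500000, -0.866025]]
[[-0.866025, 0.500000], [-0.500000, -0.866025]] × [0, -2]ᵀ ≈ [-1, 1.7321]ᵀ
Result: (-1, 1.7321)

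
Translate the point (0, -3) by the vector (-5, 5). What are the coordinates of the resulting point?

Translation by (-5, 5) (homogeneous matrix [[1, 0, -5], [0, 1, 5], [0, 0, 1]]):
x' = 0 + -5 = -5
y' = -3 + 5 = 2
Result: (-5, 2)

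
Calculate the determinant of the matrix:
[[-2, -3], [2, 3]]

For a 2×2 matrix [[a, b], [c, d]], det = ad - bc
det = (-2)(3) - (-3)(2) = -6 - -6 = 0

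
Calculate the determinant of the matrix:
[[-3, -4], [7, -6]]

For a 2×2 matrix [[a, b], [c, d]], det = ad - bc
det = (-3)(-6) - (-4)(7) = 18 - -28 = 46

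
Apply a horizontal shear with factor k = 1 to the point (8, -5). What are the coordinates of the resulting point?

Shear matrix for horizontal shear with factor k = 1:
[[1, 1], [0, 1]]
Result: (8, -5) → (3, -5)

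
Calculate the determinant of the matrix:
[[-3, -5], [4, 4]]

For a 2×2 matrix [[a, b], [c, d]], det = ad - bc
det = (-3)(4) - (-5)(4) = -12 - -20 = 8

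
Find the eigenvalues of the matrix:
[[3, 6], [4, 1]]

Characteristic equation: det(A - λI) = 0
λ² - (trace)λ + (det) = 0
trace = 3 + 1 = 4, det = (3)(1) - (6)(4) = -21
λ² - (4)λ + (-21) = 0
λ = (4 ± √((4)² - 4·(-21))) / 2 = (4 ± √100) / 2
Solving: λ = -3, 7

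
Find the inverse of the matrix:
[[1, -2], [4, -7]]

For [[a,b],[c,d]], inverse = (1/det)·[[d,-b],[-c,a]]
det = (1)(-7) - (-2)(4) = -7 - -8 = 1
Inverse = [[-7, 2], [-4, 1]]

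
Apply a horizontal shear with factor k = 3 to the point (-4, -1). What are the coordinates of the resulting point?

Shear matrix for horizontal shear with factor k = 3:
[[1, 3], [0, 1]]
Result: (-4, -1) → (-7, -1)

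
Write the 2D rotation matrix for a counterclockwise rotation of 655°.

Rotation matrix formula: [[cos θ, -sin θ], [sin θ, cos θ]]
For θ = 655°:
cos(655°) = 0.4226
sin(655°) = -0.9063
Result: [[0.4226, 0.9063], [-0.9063, 0.4226]]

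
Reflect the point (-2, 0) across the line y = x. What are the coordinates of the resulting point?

Reflection across line y = x: (-2, 0) → (0, -2)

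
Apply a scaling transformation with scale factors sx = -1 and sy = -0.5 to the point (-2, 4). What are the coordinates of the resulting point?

Scaling matrix:
[[-1, 0], [0, -0.50]]
Result: (-2 × -1, 4 × -0.5) = (2, -2)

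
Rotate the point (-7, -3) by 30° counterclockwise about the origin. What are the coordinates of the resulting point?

Rotation matrix for 30°: [[cos 30°, -sin 30°], [sin 30°, cos 30°]] ≈ [[0.866025, -0.500000], [0.500000, 0.866025]]
[[0.866025, -0.500000], [0.500000, 0.866025]] × [-7, -3]ᵀ ≈ [-4.5622, -6.0981]ᵀ
Result: (-4.5622, -6.0981)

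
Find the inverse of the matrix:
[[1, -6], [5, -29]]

For [[a,b],[c,d]], inverse = (1/det)·[[d,-b],[-c,a]]
det = (1)(-29) - (-6)(5) = -29 - -30 = 1
Inverse = [[-29, 6], [-5, 1]]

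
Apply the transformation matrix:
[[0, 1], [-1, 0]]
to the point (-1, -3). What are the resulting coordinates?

Matrix multiplication:
[[0, 1], [-1, 0]] × [-1, -3]ᵀ
= [(0)(-1) + (1)(-3), (-1)(-1) + (0)(-3)]ᵀ
= [-3, 1]ᵀ
Result: (-3, 1)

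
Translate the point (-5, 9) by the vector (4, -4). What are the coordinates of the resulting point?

Translation by (4, -4) (homogeneous matrix [[1, 0, 4], [0, 1, -4], [0, 0, 1]]):
x' = -5 + 4 = -1
y' = 9 + -4 = 5
Result: (-1, 5)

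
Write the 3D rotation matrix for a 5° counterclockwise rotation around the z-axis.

Rotation matrix for counterclockwise 5° around z-axis:
cos(5°) = 0.9962, sin(5°) = 0.0872
Result: [[0.9962, -0.0872, 0], [0.0872, 0.9962, 0], [0, 0, 1]]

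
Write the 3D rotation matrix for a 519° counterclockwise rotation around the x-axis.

Rotation matrix for counterclockwise 519° around x-axis:
cos(519°) = -0.9336, sin(519°) = 0.3584
Result: [[1, 0, 0], [0, -0.9336, -0.3584], [0, 0.3584, -0.9336]]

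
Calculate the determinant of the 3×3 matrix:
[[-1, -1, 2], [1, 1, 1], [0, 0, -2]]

Expansion along first row:
det = -1·det([[1,1],[0,-2]]) - -1·det([[1,1],[0,-2]]) + 2·det([[1,1],[0,0]])
    = -1·(1·-2 - 1·0) - -1·(1·-2 - 1·0) + 2·(1·0 - 1·0)
    = -1·-2 - -1·-2 + 2·0
    = 2 + -2 + 0 = 0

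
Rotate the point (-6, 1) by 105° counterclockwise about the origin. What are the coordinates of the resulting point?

Rotation matrix for 105°: [[cos 105°, -sin 105°], [sin 105°, cos 105°]] ≈ [[-0.258819, -0.965926], [0.965926, -0.258819]]
[[-0.258819, -0.965926], [0.965926, -0.258819]] × [-6, 1]ᵀ ≈ [0.5870, -6.0544]ᵀ
Result: (0.5870, -6.0544)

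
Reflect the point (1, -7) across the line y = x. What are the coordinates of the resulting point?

Reflection across line y = x: (1, -7) → (-7, 1)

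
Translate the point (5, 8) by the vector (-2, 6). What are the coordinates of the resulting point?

Translation by (-2, 6) (homogeneous matrix [[1, 0, -2], [0, 1, 6], [0, 0, 1]]):
x' = 5 + -2 = 3
y' = 8 + 6 = 14
Result: (3, 14)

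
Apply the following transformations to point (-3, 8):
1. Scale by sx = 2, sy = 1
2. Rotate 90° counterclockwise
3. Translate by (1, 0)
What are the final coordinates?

Step 1: Scale → (-6, 8)
Step 2: Rotate 90° → (-8, -6)
Step 3: Translate → (-7, -6)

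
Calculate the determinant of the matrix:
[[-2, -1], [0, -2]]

For a 2×2 matrix [[a, b], [c, d]], det = ad - bc
det = (-2)(-2) - (-1)(0) = 4 - 0 = 4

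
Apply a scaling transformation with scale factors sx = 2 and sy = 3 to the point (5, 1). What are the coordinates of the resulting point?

Scaling matrix:
[[2, 0], [0, 3]]
Result: (5 × 2, 1 × 3) = (10, 3)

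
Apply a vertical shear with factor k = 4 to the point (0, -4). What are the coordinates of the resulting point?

Shear matrix for vertical shear with factor k = 4:
[[1, 0], [4, 1]]
Result: (0, -4) → (0, -4)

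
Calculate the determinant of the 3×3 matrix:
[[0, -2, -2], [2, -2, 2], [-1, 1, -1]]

Expansion along first row:
det = 0·det([[-2,2],[1,-1]]) - -2·det([[2,2],[-1,-1]]) + -2·det([[2,-2],[-1,1]])
    = 0·(-2·-1 - 2·1) - -2·(2·-1 - 2·-1) + -2·(2·1 - -2·-1)
    = 0·0 - -2·0 + -2·0
    = 0 + 0 + 0 = 0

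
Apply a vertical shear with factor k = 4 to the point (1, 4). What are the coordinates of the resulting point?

Shear matrix for vertical shear with factor k = 4:
[[1, 0], [4, 1]]
Result: (1, 4) → (1, 8)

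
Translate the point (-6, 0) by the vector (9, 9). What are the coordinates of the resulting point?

Translation by (9, 9) (homogeneous matrix [[1, 0, 9], [0, 1, 9], [0, 0, 1]]):
x' = -6 + 9 = 3
y' = 0 + 9 = 9
Result: (3, 9)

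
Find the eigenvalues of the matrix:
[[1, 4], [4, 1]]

Characteristic equation: det(A - λI) = 0
λ² - (trace)λ + (det) = 0
trace = 1 + 1 = 2, det = (1)(1) - (4)(4) = -15
λ² - (2)λ + (-15) = 0
λ = (2 ± √((2)² - 4·(-15))) / 2 = (2 ± √64) / 2
Solving: λ = -3, 5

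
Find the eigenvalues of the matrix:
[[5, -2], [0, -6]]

Characteristic equation: det(A - λI) = 0
λ² - (trace)λ + (det) = 0
trace = 5 + -6 = -1, det = (5)(-6) - (-2)(0) = -30
λ² - (-1)λ + (-30) = 0
λ = (-1 ± √((-1)² - 4·(-30))) / 2 = (-1 ± √121) / 2
Solving: λ = -6, 5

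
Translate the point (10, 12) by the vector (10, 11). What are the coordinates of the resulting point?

Translation by (10, 11) (homogeneous matrix [[1, 0, 10], [0, 1, 11], [0, 0, 1]]):
x' = 10 + 10 = 20
y' = 12 + 11 = 23
Result: (20, 23)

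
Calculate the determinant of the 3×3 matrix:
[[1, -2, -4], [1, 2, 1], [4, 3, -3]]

Expansion along first row:
det = 1·det([[2,1],[3,-3]]) - -2·det([[1,1],[4,-3]]) + -4·det([[1,2],[4,3]])
    = 1·(2·-3 - 1·3) - -2·(1·-3 - 1·4) + -4·(1·3 - 2·4)
    = 1·-9 - -2·-7 + -4·-5
    = -9 + -14 + 20 = -3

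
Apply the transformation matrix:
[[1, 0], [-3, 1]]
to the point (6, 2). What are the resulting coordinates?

Matrix multiplication:
[[1, 0], [-3, 1]] × [6, 2]ᵀ
= [(1)(6) + (0)(2), (-3)(6) + (1)(2)]ᵀ
= [6, -16]ᵀ
Result: (6, -16)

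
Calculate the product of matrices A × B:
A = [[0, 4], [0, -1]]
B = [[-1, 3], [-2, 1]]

Matrix multiplication:
C[0][0] = 0×-1 + 4×-2 = -8
C[0][1] = 0×3 + 4×1 = 4
C[1][0] = 0×-1 + -1×-2 = 2
C[1][1] = 0×3 + -1×1 = -1
Result: [[-8, 4], [2, -1]]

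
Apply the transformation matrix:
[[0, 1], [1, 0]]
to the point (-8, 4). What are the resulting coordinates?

Matrix multiplication:
[[0, 1], [1, 0]] × [-8, 4]ᵀ
= [(0)(-8) + (1)(4), (1)(-8) + (0)(4)]ᵀ
= [4, -8]ᵀ
Result: (4, -8)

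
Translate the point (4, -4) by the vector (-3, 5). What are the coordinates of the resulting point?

Translation by (-3, 5) (homogeneous matrix [[1, 0, -3], [0, 1, 5], [0, 0, 1]]):
x' = 4 + -3 = 1
y' = -4 + 5 = 1
Result: (1, 1)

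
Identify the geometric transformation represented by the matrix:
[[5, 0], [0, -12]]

This matrix represents: non-uniform scaling by sx = 5, sy = -12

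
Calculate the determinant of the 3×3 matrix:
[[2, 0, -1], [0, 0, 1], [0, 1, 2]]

Expansion along first row:
det = 2·det([[0,1],[1,2]]) - 0·det([[0,1],[0,2]]) + -1·det([[0,0],[0,1]])
    = 2·(0·2 - 1·1) - 0·(0·2 - 1·0) + -1·(0·1 - 0·0)
    = 2·-1 - 0·0 + -1·0
    = -2 + 0 + 0 = -2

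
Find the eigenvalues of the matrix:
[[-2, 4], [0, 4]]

Characteristic equation: det(A - λI) = 0
λ² - (trace)λ + (det) = 0
trace = -2 + 4 = 2, det = (-2)(4) - (4)(0) = -8
λ² - (2)λ + (-8) = 0
λ = (2 ± √((2)² - 4·(-8))) / 2 = (2 ± √36) / 2
Solving: λ = -2, 4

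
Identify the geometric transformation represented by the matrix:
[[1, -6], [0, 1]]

This matrix represents: horizontal shear with factor -6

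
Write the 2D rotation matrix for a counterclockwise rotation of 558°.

Rotation matrix formula: [[cos θ, -sin θ], [sin θ, cos θ]]
For θ = 558°:
cos(558°) = -0.9511
sin(558°) = -0.3090
Result: [[-0.9511, 0.3090], [-0.3090, -0.9511]]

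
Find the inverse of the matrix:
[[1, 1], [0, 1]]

For [[a,b],[c,d]], inverse = (1/det)·[[d,-b],[-c,a]]
det = (1)(1) - (1)(0) = 1 - 0 = 1
Inverse = [[1, -1], [0, 1]]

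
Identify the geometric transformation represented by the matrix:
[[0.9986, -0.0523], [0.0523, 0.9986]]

This matrix represents: rotation by 3° counterclockwise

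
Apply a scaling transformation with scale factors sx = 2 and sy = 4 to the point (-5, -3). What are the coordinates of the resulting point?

Scaling matrix:
[[2, 0], [0, 4]]
Result: (-5 × 2, -3 × 4) = (-10, -12)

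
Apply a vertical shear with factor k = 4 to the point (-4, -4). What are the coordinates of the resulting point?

Shear matrix for vertical shear with factor k = 4:
[[1, 0], [4, 1]]
Result: (-4, -4) → (-4, -20)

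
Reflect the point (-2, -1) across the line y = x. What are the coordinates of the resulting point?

Reflection across line y = x: (-2, -1) → (-1, -2)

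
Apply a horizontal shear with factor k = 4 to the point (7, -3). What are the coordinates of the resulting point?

Shear matrix for horizontal shear with factor k = 4:
[[1, 4], [0, 1]]
Result: (7, -3) → (-5, -3)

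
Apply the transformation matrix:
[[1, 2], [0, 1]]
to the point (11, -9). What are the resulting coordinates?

Matrix multiplication:
[[1, 2], [0, 1]] × [11, -9]ᵀ
= [(1)(11) + (2)(-9), (0)(11) + (1)(-9)]ᵀ
= [-7, -9]ᵀ
Result: (-7, -9)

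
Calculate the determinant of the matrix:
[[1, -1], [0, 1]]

For a 2×2 matrix [[a, b], [c, d]], det = ad - bc
det = (1)(1) - (-1)(0) = 1 - 0 = 1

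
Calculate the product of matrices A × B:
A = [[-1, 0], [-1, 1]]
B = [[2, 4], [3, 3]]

Matrix multiplication:
C[0][0] = -1×2 + 0×3 = -2
C[0][1] = -1×4 + 0×3 = -4
C[1][0] = -1×2 + 1×3 = 1
C[1][1] = -1×4 + 1×3 = -1
Result: [[-2, -4], [1, -1]]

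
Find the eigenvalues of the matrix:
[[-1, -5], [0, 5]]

Characteristic equation: det(A - λI) = 0
λ² - (trace)λ + (det) = 0
trace = -1 + 5 = 4, det = (-1)(5) - (-5)(0) = -5
λ² - (4)λ + (-5) = 0
λ = (4 ± √((4)² - 4·(-5))) / 2 = (4 ± √36) / 2
Solving: λ = -1, 5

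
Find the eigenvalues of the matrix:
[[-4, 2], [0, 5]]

Characteristic equation: det(A - λI) = 0
λ² - (trace)λ + (det) = 0
trace = -4 + 5 = 1, det = (-4)(5) - (2)(0) = -20
λ² - (1)λ + (-20) = 0
λ = (1 ± √((1)² - 4·(-20))) / 2 = (1 ± √81) / 2
Solving: λ = -4, 5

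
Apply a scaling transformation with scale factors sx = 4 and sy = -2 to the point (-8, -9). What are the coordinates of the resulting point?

Scaling matrix:
[[4, 0], [0, -2]]
Result: (-8 × 4, -9 × -2) = (-32, 18)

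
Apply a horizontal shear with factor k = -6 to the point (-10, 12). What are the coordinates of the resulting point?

Shear matrix for horizontal shear with factor k = -6:
[[1, -6], [0, 1]]
Result: (-10, 12) → (-82, 12)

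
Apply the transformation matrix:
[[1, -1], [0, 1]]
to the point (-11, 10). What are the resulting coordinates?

Matrix multiplication:
[[1, -1], [0, 1]] × [-11, 10]ᵀ
= [(1)(-11) + (-1)(10), (0)(-11) + (1)(10)]ᵀ
= [-21, 10]ᵀ
Result: (-21, 10)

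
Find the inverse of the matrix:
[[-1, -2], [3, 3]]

For [[a,b],[c,d]], inverse = (1/det)·[[d,-b],[-c,a]]
det = (-1)(3) - (-2)(3) = -3 - -6 = 3
Inverse = (1/3)·[[3, 2], [-3, -1]]
= [[1, 2/3], [-1, -1/3]]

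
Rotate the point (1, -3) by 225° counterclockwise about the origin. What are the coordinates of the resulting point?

Rotation matrix for 225°: [[cos 225°, -sin 225°], [sin 225°, cos 225°]] ≈ [[-0.707107, 0.707107], [-0.707107, -0.707107]]
[[-0.707107, 0.707107], [-0.707107, -0.707107]] × [1, -3]ᵀ ≈ [-2.8284, 1.4142]ᵀ
Result: (-2.8284, 1.4142)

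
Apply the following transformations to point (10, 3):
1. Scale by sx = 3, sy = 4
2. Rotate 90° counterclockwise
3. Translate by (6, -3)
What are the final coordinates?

Step 1: Scale → (30, 12)
Step 2: Rotate 90° → (-12, 30)
Step 3: Translate → (-6, 27)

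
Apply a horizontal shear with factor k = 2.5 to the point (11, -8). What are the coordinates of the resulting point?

Shear matrix for horizontal shear with factor k = 2.5:
[[1, 2.50], [0, 1]]
Result: (11, -8) → (-9, -8)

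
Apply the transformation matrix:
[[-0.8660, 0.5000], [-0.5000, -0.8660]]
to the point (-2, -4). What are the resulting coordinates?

Matrix multiplication:
[[-0.8660, 0.5000], [-0.5000, -0.8660]] × [-2, -4]ᵀ
= [(-0.8660)(-2) + (0.5000)(-4), (-0.5000)(-2) + (-0.8660)(-4)]ᵀ
= [-0.2680, 4.4640]ᵀ
Result: (-0.2680, 4.4640)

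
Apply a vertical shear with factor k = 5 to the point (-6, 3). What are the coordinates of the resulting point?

Shear matrix for vertical shear with factor k = 5:
[[1, 0], [5, 1]]
Result: (-6, 3) → (-6, -27)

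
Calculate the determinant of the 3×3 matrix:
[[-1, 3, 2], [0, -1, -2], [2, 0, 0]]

Expansion along first row:
det = -1·det([[-1,-2],[0,0]]) - 3·det([[0,-2],[2,0]]) + 2·det([[0,-1],[2,0]])
    = -1·(-1·0 - -2·0) - 3·(0·0 - -2·2) + 2·(0·0 - -1·2)
    = -1·0 - 3·4 + 2·2
    = 0 + -12 + 4 = -8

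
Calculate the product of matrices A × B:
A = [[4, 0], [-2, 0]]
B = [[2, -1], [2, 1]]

Matrix multiplication:
C[0][0] = 4×2 + 0×2 = 8
C[0][1] = 4×-1 + 0×1 = -4
C[1][0] = -2×2 + 0×2 = -4
C[1][1] = -2×-1 + 0×1 = 2
Result: [[8, -4], [-4, 2]]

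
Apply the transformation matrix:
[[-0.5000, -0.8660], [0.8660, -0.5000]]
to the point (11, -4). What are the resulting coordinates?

Matrix multiplication:
[[-0.5000, -0.8660], [0.8660, -0.5000]] × [11, -4]ᵀ
= [(-0.5000)(11) + (-0.8660)(-4), (0.8660)(11) + (-0.5000)(-4)]ᵀ
= [-2.0360, 11.5260]ᵀ
Result: (-2.0360, 11.5260)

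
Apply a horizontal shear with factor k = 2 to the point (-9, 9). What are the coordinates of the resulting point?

Shear matrix for horizontal shear with factor k = 2:
[[1, 2], [0, 1]]
Result: (-9, 9) → (9, 9)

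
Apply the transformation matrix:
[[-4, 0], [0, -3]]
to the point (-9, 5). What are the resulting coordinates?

Matrix multiplication:
[[-4, 0], [0, -3]] × [-9, 5]ᵀ
= [(-4)(-9) + (0)(5), (0)(-9) + (-3)(5)]ᵀ
= [36, -15]ᵀ
Result: (36, -15)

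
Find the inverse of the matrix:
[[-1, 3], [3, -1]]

For [[a,b],[c,d]], inverse = (1/det)·[[d,-b],[-c,a]]
det = (-1)(-1) - (3)(3) = 1 - 9 = -8
Inverse = (1/-8)·[[-1, -3], [-3, -1]]
= [[1/8, 3/8], [3/8, 1/8]]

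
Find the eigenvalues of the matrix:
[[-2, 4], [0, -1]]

Characteristic equation: det(A - λI) = 0
λ² - (trace)λ + (det) = 0
trace = -2 + -1 = -3, det = (-2)(-1) - (4)(0) = 2
λ² - (-3)λ + (2) = 0
λ = (-3 ± √((-3)² - 4·(2))) / 2 = (-3 ± √1) / 2
Solving: λ = -2, -1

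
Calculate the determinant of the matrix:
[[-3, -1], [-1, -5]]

For a 2×2 matrix [[a, b], [c, d]], det = ad - bc
det = (-3)(-5) - (-1)(-1) = 15 - 1 = 14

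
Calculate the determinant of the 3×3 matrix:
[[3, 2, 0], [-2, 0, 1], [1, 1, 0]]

Expansion along first row:
det = 3·det([[0,1],[1,0]]) - 2·det([[-2,1],[1,0]]) + 0·det([[-2,0],[1,1]])
    = 3·(0·0 - 1·1) - 2·(-2·0 - 1·1) + 0·(-2·1 - 0·1)
    = 3·-1 - 2·-1 + 0·-2
    = -3 + 2 + 0 = -1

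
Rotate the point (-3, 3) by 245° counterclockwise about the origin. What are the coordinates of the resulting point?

Rotation matrix for 245°: [[cos 245°, -sin 245°], [sin 245°, cos 245°]] ≈ [[-0.422618, 0.906308], [-0.906308, -0.422618]]
[[-0.422618, 0.906308], [-0.906308, -0.422618]] × [-3, 3]ᵀ ≈ [3.9868, 1.4511]ᵀ
Result: (3.9868, 1.4511)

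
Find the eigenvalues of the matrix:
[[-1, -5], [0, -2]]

Characteristic equation: det(A - λI) = 0
λ² - (trace)λ + (det) = 0
trace = -1 + -2 = -3, det = (-1)(-2) - (-5)(0) = 2
λ² - (-3)λ + (2) = 0
λ = (-3 ± √((-3)² - 4·(2))) / 2 = (-3 ± √1) / 2
Solving: λ = -2, -1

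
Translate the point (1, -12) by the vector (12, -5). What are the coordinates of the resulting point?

Translation by (12, -5) (homogeneous matrix [[1, 0, 12], [0, 1, -5], [0, 0, 1]]):
x' = 1 + 12 = 13
y' = -12 + -5 = -17
Result: (13, -17)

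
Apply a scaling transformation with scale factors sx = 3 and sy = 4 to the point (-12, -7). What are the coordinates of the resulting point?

Scaling matrix:
[[3, 0], [0, 4]]
Result: (-12 × 3, -7 × 4) = (-36, -28)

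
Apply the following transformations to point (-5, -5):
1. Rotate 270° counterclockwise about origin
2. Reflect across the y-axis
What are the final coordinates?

Step 1: Rotate 270° → (-5, 5)
Step 2: Reflect across y-axis → (5, 5)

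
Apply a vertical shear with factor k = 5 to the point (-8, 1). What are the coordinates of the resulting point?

Shear matrix for vertical shear with factor k = 5:
[[1, 0], [5, 1]]
Result: (-8, 1) → (-8, -39)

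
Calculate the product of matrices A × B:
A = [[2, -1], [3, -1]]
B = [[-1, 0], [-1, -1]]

Matrix multiplication:
C[0][0] = 2×-1 + -1×-1 = -1
C[0][1] = 2×0 + -1×-1 = 1
C[1][0] = 3×-1 + -1×-1 = -2
C[1][1] = 3×0 + -1×-1 = 1
Result: [[-1, 1], [-2, 1]]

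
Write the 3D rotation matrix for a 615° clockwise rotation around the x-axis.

Rotation matrix for clockwise 615° around x-axis:
A clockwise rotation by 615° is a counterclockwise rotation by -615°.
cos(-615°) = -0.2588, sin(-615°) = 0.9659
Result: [[1, 0, 0], [0, -0.2588, -0.9659], [0, 0.9659, -0.2588]]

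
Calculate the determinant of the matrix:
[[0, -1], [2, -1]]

For a 2×2 matrix [[a, b], [c, d]], det = ad - bc
det = (0)(-1) - (-1)(2) = 0 - -2 = 2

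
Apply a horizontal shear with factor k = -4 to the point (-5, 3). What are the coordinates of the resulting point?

Shear matrix for horizontal shear with factor k = -4:
[[1, -4], [0, 1]]
Result: (-5, 3) → (-17, 3)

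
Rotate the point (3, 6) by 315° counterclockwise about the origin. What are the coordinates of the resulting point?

Rotation matrix for 315°: [[cos 315°, -sin 315°], [sin 315°, cos 315°]] ≈ [[0.707107, 0.707107], [-0.707107, 0.707107]]
[[0.707107, 0.707107], [-0.707107, 0.707107]] × [3, 6]ᵀ ≈ [6.3640, 2.1213]ᵀ
Result: (6.3640, 2.1213)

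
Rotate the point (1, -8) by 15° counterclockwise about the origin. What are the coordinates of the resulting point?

Rotation matrix for 15°: [[cos 15°, -sin 15°], [sin 15°, cos 15°]] ≈ [[0.965926, -0.258819], [0.258819, 0.965926]]
[[0.965926, -0.258819], [0.258819, 0.965926]] × [1, -8]ᵀ ≈ [3.0365, -7.4686]ᵀ
Result: (3.0365, -7.4686)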